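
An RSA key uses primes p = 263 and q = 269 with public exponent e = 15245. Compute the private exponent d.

47021

φ(n) = (p−1)(q−1) = 262·268 = 70216.
Need d with 15245·d ≡ 1 (mod 70216). Apply the extended Euclidean algorithm:
70216 = 4*15245 + 9236
15245 = 1*9236 + 6009
9236 = 1*6009 + 3227
6009 = 1*3227 + 2782
3227 = 1*2782 + 445
2782 = 6*445 + 112
445 = 3*112 + 109
112 = 1*109 + 3
109 = 36*3 + 1
3 = 3*1 + 0
Back-substitute:
1 = 109 − 36·3
1 = −36·112 + 37·109
1 = 37·445 − 147·112
1 = −147·2782 + 919·445
1 = 919·3227 − 1066·2782
1 = −1066·6009 + 1985·3227
1 = 1985·9236 − 3051·6009
1 = −3051·15245 + 5036·9236
1 = 5036·70216 − 23195·15245
So 15245·(-23195) ≡ 1 (mod 70216), hence d ≡ -23195 ≡ 47021 (mod 70216).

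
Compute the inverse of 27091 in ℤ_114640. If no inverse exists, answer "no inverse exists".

4731

Extended Euclidean algorithm:
114640 = 4×27091 + 6276
27091 = 4×6276 + 1987
6276 = 3×1987 + 315
1987 = 6×315 + 97
315 = 3×97 + 24
97 = 4×24 + 1
24 = 24×1 + 0
Since gcd(27091, 114640) = 1, back-substitute to write 1 as a combination:
1 = 97 − 4·24
1 = −4·315 + 13·97
1 = 13·1987 − 82·315
1 = −82·6276 + 259·1987
1 = 259·27091 − 1118·6276
1 = −1118·114640 + 4731·27091
So 27091·4731 ≡ 1 (mod 114640).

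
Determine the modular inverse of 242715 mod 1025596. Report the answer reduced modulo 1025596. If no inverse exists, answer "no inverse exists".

no inverse exists

Euclidean algorithm on 1025596, 242715:
1025596 = 4*242715 + 54736
242715 = 4*54736 + 23771
54736 = 2*23771 + 7194
23771 = 3*7194 + 2189
7194 = 3*2189 + 627
2189 = 3*627 + 308
627 = 2*308 + 11
308 = 28*11 + 0
gcd(242715, 1025596) = 11 ≠ 1, so 242715 has no multiplicative inverse modulo 1025596.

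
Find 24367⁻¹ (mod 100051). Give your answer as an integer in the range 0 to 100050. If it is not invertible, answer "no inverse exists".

no inverse exists

Euclidean algorithm on 100051, 24367:
100051 = 4·24367 + 2583
24367 = 9·2583 + 1120
2583 = 2·1120 + 343
1120 = 3·343 + 91
343 = 3·91 + 70
91 = 1·70 + 21
70 = 3·21 + 7
21 = 3·7 + 0
The gcd is 7, not 1, hence no inverse exists.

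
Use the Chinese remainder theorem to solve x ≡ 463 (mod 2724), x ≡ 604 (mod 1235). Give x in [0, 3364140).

Write x = 463 + 2724·k. Then 2724·k ≡ 604 − 463 ≡ 141 (mod 1235).
Need 2724⁻¹ mod 1235. Extended Euclid on (1235, 254):
1235 = 4×254 + 219
254 = 1×219 + 35
219 = 6×35 + 9
35 = 3×9 + 8
9 = 1×8 + 1
8 = 8×1 + 0
Back-substitute:
1 = 9 − 8
1 = −35 + 4·9
1 = 4·219 − 25·35
1 = −25·254 + 29·219
1 = 29·1235 − 141·254
2724⁻¹ ≡ 1094 (mod 1235), so k ≡ 1094·141 ≡ 1114 (mod 1235).
x = 463 + 2724·1114 = 3034999.

3034999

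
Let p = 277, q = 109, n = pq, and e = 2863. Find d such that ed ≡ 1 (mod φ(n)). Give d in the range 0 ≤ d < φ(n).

φ(n) = (p−1)(q−1) = 276·108 = 29808.
Need d with 2863·d ≡ 1 (mod 29808). Apply the extended Euclidean algorithm:
29808 = 10*2863 + 1178
2863 = 2*1178 + 507
1178 = 2*507 + 164
507 = 3*164 + 15
164 = 10*15 + 14
15 = 1*14 + 1
14 = 14*1 + 0
Back-substitute:
1 = 15 − 14
1 = −164 + 11·15
1 = 11·507 − 34·164
1 = −34·1178 + 79·507
1 = 79·2863 − 192·1178
1 = −192·29808 + 1999·2863
So 2863·1999 ≡ 1 (mod 29808), hence d = 1999.

1999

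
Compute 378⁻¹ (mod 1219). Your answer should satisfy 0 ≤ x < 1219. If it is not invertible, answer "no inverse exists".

674

gcd(1219, 378) by repeated division:
1219 = 3·378 + 85
378 = 4·85 + 38
85 = 2·38 + 9
38 = 4·9 + 2
9 = 4·2 + 1
2 = 2·1 + 0
Since gcd(378, 1219) = 1, back-substitute to write 1 as a combination:
1 = 9 − 4·2
1 = −4·38 + 17·9
1 = 17·85 − 38·38
1 = −38·378 + 169·85
1 = 169·1219 − 545·378
So 378·(-545) ≡ 1 (mod 1219), and -545 ≡ 674 (mod 1219).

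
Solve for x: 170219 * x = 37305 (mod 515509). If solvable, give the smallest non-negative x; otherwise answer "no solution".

First find gcd(170219, 515509):
515509 = 3*170219 + 4852
170219 = 35*4852 + 399
4852 = 12*399 + 64
399 = 6*64 + 15
64 = 4*15 + 4
15 = 3*4 + 3
4 = 1*3 + 1
3 = 3*1 + 0
gcd = 1, so a unique solution mod 515509 exists.
Back-substitute for the Bézout coefficients:
1 = 4 − 3
1 = −15 + 4·4
1 = 4·64 − 17·15
1 = −17·399 + 106·64
1 = 106·4852 − 1289·399
1 = −1289·170219 + 45221·4852
1 = 45221·515509 − 136952·170219
So 170219·(-136952) ≡ 1 (mod 515509), giving 170219⁻¹ ≡ 378557.
x ≡ 170219⁻¹·37305 ≡ 378557·37305 ≡ 215339 (mod 515509).

215339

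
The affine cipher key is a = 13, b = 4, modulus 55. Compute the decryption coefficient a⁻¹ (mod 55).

17

gcd(55, 13) by repeated division:
55 = 4*13 + 3
13 = 4*3 + 1
3 = 3*1 + 0
The gcd is 1. Working backward:
1 = 13 − 4·3
1 = −4·55 + 17·13
So 13·17 ≡ 1 (mod 55).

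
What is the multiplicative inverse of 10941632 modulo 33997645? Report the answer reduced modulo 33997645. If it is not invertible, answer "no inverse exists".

23702068

Extended Euclidean algorithm:
33997645 = 3×10941632 + 1172749
10941632 = 9×1172749 + 386891
1172749 = 3×386891 + 12076
386891 = 32×12076 + 459
12076 = 26×459 + 142
459 = 3×142 + 33
142 = 4×33 + 10
33 = 3×10 + 3
10 = 3×3 + 1
3 = 3×1 + 0
Since gcd(10941632, 33997645) = 1, back-substitute to write 1 as a combination:
1 = 10 − 3·3
1 = −3·33 + 10·10
1 = 10·142 − 43·33
1 = −43·459 + 139·142
1 = 139·12076 − 3657·459
1 = −3657·386891 + 117163·12076
1 = 117163·1172749 − 355146·386891
1 = −355146·10941632 + 3313477·1172749
1 = 3313477·33997645 − 10295577·10941632
Thus 10941632·(-10295577) ≡ 1 (mod 33997645); reducing, -10295577 mod 33997645 = 23702068.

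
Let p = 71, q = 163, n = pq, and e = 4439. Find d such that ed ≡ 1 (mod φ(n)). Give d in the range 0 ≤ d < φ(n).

2759

φ(n) = (p−1)(q−1) = 70·162 = 11340.
Need d with 4439·d ≡ 1 (mod 11340). Apply the extended Euclidean algorithm:
11340 = 2*4439 + 2462
4439 = 1*2462 + 1977
2462 = 1*1977 + 485
1977 = 4*485 + 37
485 = 13*37 + 4
37 = 9*4 + 1
4 = 4*1 + 0
Back-substitute:
1 = 37 − 9·4
1 = −9·485 + 118·37
1 = 118·1977 − 481·485
1 = −481·2462 + 599·1977
1 = 599·4439 − 1080·2462
1 = −1080·11340 + 2759·4439
So 4439·2759 ≡ 1 (mod 11340), hence d = 2759.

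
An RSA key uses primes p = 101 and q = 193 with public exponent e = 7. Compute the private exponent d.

φ(n) = (p−1)(q−1) = 100·192 = 19200.
Need d with 7·d ≡ 1 (mod 19200). Apply the extended Euclidean algorithm:
19200 = 2742*7 + 6
7 = 1*6 + 1
6 = 6*1 + 0
Back-substitute:
1 = 7 − 6
1 = −19200 + 2743·7
So 7·2743 ≡ 1 (mod 19200), hence d = 2743.

2743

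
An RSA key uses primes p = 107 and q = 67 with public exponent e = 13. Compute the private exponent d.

φ(n) = (p−1)(q−1) = 106·66 = 6996.
Need d with 13·d ≡ 1 (mod 6996). Apply the extended Euclidean algorithm:
6996 = 538·13 + 2
13 = 6·2 + 1
2 = 2·1 + 0
Back-substitute:
1 = 13 − 6·2
1 = −6·6996 + 3229·13
So 13·3229 ≡ 1 (mod 6996), hence d = 3229.

3229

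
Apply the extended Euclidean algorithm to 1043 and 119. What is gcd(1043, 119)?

7

Euclidean algorithm:
1043 = 8·119 + 91
119 = 1·91 + 28
91 = 3·28 + 7
28 = 4·7 + 0
gcd(1043, 119) = 7.
Back-substituting:
7 = 91 − 3·28
7 = −3·119 + 4·91
7 = 4·1043 − 35·119
So 7 = (4)·1043 + (-35)·119.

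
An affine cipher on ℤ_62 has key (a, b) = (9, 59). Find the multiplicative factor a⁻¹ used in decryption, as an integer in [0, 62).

7

gcd(62, 9) by repeated division:
62 = 6·9 + 8
9 = 1·8 + 1
8 = 8·1 + 0
Since gcd(9, 62) = 1, back-substitute to write 1 as a combination:
1 = 9 − 8
1 = −62 + 7·9
So 9·7 ≡ 1 (mod 62).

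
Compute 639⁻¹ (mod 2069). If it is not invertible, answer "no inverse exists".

1402

Run Euclid on (2069, 639):
2069 = 3·639 + 152
639 = 4·152 + 31
152 = 4·31 + 28
31 = 1·28 + 3
28 = 9·3 + 1
3 = 3·1 + 0
gcd = 1, so the inverse exists. Back-substitute:
1 = 28 − 9·3
1 = −9·31 + 10·28
1 = 10·152 − 49·31
1 = −49·639 + 206·152
1 = 206·2069 − 667·639
Thus 639·(-667) ≡ 1 (mod 2069); reducing, -667 mod 2069 = 1402.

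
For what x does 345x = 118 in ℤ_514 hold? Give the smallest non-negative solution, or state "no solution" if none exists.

First find gcd(345, 514):
514 = 1×345 + 169
345 = 2×169 + 7
169 = 24×7 + 1
7 = 7×1 + 0
gcd = 1, so a unique solution mod 514 exists.
Back-substitute for the Bézout coefficients:
1 = 169 − 24·7
1 = −24·345 + 49·169
1 = 49·514 − 73·345
So 345·(-73) ≡ 1 (mod 514), giving 345⁻¹ ≡ 441.
x ≡ 345⁻¹·118 ≡ 441·118 ≡ 124 (mod 514).

124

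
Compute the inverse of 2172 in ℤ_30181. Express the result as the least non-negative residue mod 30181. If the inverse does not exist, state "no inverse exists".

Apply the Euclidean algorithm to 30181 and 2172:
30181 = 13*2172 + 1945
2172 = 1*1945 + 227
1945 = 8*227 + 129
227 = 1*129 + 98
129 = 1*98 + 31
98 = 3*31 + 5
31 = 6*5 + 1
5 = 5*1 + 0
The gcd is 1. Working backward:
1 = 31 − 6·5
1 = −6·98 + 19·31
1 = 19·129 − 25·98
1 = −25·227 + 44·129
1 = 44·1945 − 377·227
1 = −377·2172 + 421·1945
1 = 421·30181 − 5850·2172
So 2172·(-5850) ≡ 1 (mod 30181), and -5850 ≡ 24331 (mod 30181).

24331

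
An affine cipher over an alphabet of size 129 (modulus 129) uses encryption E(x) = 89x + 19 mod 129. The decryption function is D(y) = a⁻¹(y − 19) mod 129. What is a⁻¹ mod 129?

Run Euclid on (129, 89):
129 = 1×89 + 40
89 = 2×40 + 9
40 = 4×9 + 4
9 = 2×4 + 1
4 = 4×1 + 0
Since gcd(89, 129) = 1, back-substitute to write 1 as a combination:
1 = 9 − 2·4
1 = −2·40 + 9·9
1 = 9·89 − 20·40
1 = −20·129 + 29·89
So 89·29 ≡ 1 (mod 129).

29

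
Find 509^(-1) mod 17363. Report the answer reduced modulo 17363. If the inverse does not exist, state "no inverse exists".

4264

Apply the Euclidean algorithm to 17363 and 509:
17363 = 34·509 + 57
509 = 8·57 + 53
57 = 1·53 + 4
53 = 13·4 + 1
4 = 4·1 + 0
Since gcd(509, 17363) = 1, back-substitute to write 1 as a combination:
1 = 53 − 13·4
1 = −13·57 + 14·53
1 = 14·509 − 125·57
1 = −125·17363 + 4264·509
So 509·4264 ≡ 1 (mod 17363).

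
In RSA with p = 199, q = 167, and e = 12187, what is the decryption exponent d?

32779

φ(n) = (p−1)(q−1) = 198·166 = 32868.
Need d with 12187·d ≡ 1 (mod 32868). Apply the extended Euclidean algorithm:
32868 = 2*12187 + 8494
12187 = 1*8494 + 3693
8494 = 2*3693 + 1108
3693 = 3*1108 + 369
1108 = 3*369 + 1
369 = 369*1 + 0
Back-substitute:
1 = 1108 − 3·369
1 = −3·3693 + 10·1108
1 = 10·8494 − 23·3693
1 = −23·12187 + 33·8494
1 = 33·32868 − 89·12187
So 12187·(-89) ≡ 1 (mod 32868), hence d ≡ -89 ≡ 32779 (mod 32868).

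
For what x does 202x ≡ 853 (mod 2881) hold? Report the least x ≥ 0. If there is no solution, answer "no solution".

1188

First find gcd(202, 2881):
2881 = 14·202 + 53
202 = 3·53 + 43
53 = 1·43 + 10
43 = 4·10 + 3
10 = 3·3 + 1
3 = 3·1 + 0
gcd = 1, so a unique solution mod 2881 exists.
Back-substitute for the Bézout coefficients:
1 = 10 − 3·3
1 = −3·43 + 13·10
1 = 13·53 − 16·43
1 = −16·202 + 61·53
1 = 61·2881 − 870·202
So 202·(-870) ≡ 1 (mod 2881), giving 202⁻¹ ≡ 2011.
x ≡ 202⁻¹·853 ≡ 2011·853 ≡ 1188 (mod 2881).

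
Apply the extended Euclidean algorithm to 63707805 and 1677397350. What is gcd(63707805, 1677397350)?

Euclidean algorithm:
1677397350 = 26·63707805 + 20994420
63707805 = 3·20994420 + 724545
20994420 = 28·724545 + 707160
724545 = 1·707160 + 17385
707160 = 40·17385 + 11760
17385 = 1·11760 + 5625
11760 = 2·5625 + 510
5625 = 11·510 + 15
510 = 34·15 + 0
gcd(63707805, 1677397350) = 15.
Back-substituting:
15 = 5625 − 11·510
15 = −11·11760 + 23·5625
15 = 23·17385 − 34·11760
15 = −34·707160 + 1383·17385
15 = 1383·724545 − 1417·707160
15 = −1417·20994420 + 41059·724545
15 = 41059·63707805 − 124594·20994420
15 = −124594·1677397350 + 3280503·63707805
So 15 = (-124594)·1677397350 + (3280503)·63707805.

15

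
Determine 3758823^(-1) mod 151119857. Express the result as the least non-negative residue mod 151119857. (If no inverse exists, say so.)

Apply the Euclidean algorithm to 151119857 and 3758823:
151119857 = 40·3758823 + 766937
3758823 = 4·766937 + 691075
766937 = 1·691075 + 75862
691075 = 9·75862 + 8317
75862 = 9·8317 + 1009
8317 = 8·1009 + 245
1009 = 4·245 + 29
245 = 8·29 + 13
29 = 2·13 + 3
13 = 4·3 + 1
3 = 3·1 + 0
gcd = 1, so the inverse exists. Back-substitute:
1 = 13 − 4·3
1 = −4·29 + 9·13
1 = 9·245 − 76·29
1 = −76·1009 + 313·245
1 = 313·8317 − 2580·1009
1 = −2580·75862 + 23533·8317
1 = 23533·691075 − 214377·75862
1 = −214377·766937 + 237910·691075
1 = 237910·3758823 − 1166017·766937
1 = −1166017·151119857 + 46878590·3758823
So 3758823·46878590 ≡ 1 (mod 151119857).

46878590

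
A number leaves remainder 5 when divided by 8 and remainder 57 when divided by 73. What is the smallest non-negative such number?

349

Write x = 5 + 8·k. Then 8·k ≡ 57 − 5 ≡ 52 (mod 73).
Need 8⁻¹ mod 73. Extended Euclid on (73, 8):
73 = 9·8 + 1
8 = 8·1 + 0
Back-substitute:
1 = 73 − 9·8
8⁻¹ ≡ 64 (mod 73), so k ≡ 64·52 ≡ 43 (mod 73).
x = 5 + 8·43 = 349.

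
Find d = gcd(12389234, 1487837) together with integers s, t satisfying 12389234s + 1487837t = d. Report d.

13

Euclidean algorithm:
12389234 = 8×1487837 + 486538
1487837 = 3×486538 + 28223
486538 = 17×28223 + 6747
28223 = 4×6747 + 1235
6747 = 5×1235 + 572
1235 = 2×572 + 91
572 = 6×91 + 26
91 = 3×26 + 13
26 = 2×13 + 0
gcd(12389234, 1487837) = 13.
Working backward:
13 = 91 − 3·26
13 = −3·572 + 19·91
13 = 19·1235 − 41·572
13 = −41·6747 + 224·1235
13 = 224·28223 − 937·6747
13 = −937·486538 + 16153·28223
13 = 16153·1487837 − 49396·486538
13 = −49396·12389234 + 411321·1487837
So 13 = (-49396)·12389234 + (411321)·1487837.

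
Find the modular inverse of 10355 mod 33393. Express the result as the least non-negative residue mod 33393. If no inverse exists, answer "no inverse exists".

Run Euclid on (33393, 10355):
33393 = 3×10355 + 2328
10355 = 4×2328 + 1043
2328 = 2×1043 + 242
1043 = 4×242 + 75
242 = 3×75 + 17
75 = 4×17 + 7
17 = 2×7 + 3
7 = 2×3 + 1
3 = 3×1 + 0
gcd = 1, so the inverse exists. Back-substitute:
1 = 7 − 2·3
1 = −2·17 + 5·7
1 = 5·75 − 22·17
1 = −22·242 + 71·75
1 = 71·1043 − 306·242
1 = −306·2328 + 683·1043
1 = 683·10355 − 3038·2328
1 = −3038·33393 + 9797·10355
So 10355·9797 ≡ 1 (mod 33393).

9797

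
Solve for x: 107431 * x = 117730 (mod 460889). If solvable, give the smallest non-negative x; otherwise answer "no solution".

First find gcd(107431, 460889):
460889 = 4×107431 + 31165
107431 = 3×31165 + 13936
31165 = 2×13936 + 3293
13936 = 4×3293 + 764
3293 = 4×764 + 237
764 = 3×237 + 53
237 = 4×53 + 25
53 = 2×25 + 3
25 = 8×3 + 1
3 = 3×1 + 0
gcd = 1, so a unique solution mod 460889 exists.
Back-substitute for the Bézout coefficients:
1 = 25 − 8·3
1 = −8·53 + 17·25
1 = 17·237 − 76·53
1 = −76·764 + 245·237
1 = 245·3293 − 1056·764
1 = −1056·13936 + 4469·3293
1 = 4469·31165 − 9994·13936
1 = −9994·107431 + 34451·31165
1 = 34451·460889 − 147798·107431
So 107431·(-147798) ≡ 1 (mod 460889), giving 107431⁻¹ ≡ 313091.
x ≡ 107431⁻¹·117730 ≡ 313091·117730 ≡ 144766 (mod 460889).

144766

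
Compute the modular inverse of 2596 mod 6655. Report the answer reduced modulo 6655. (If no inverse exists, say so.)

no inverse exists

Euclidean algorithm on 6655, 2596:
6655 = 2·2596 + 1463
2596 = 1·1463 + 1133
1463 = 1·1133 + 330
1133 = 3·330 + 143
330 = 2·143 + 44
143 = 3·44 + 11
44 = 4·11 + 0
Since gcd = 11 > 1, 2596 is not a unit mod 6655.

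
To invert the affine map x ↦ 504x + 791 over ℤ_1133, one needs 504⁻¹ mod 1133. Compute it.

Run Euclid on (1133, 504):
1133 = 2×504 + 125
504 = 4×125 + 4
125 = 31×4 + 1
4 = 4×1 + 0
Since gcd(504, 1133) = 1, back-substitute to write 1 as a combination:
1 = 125 − 31·4
1 = −31·504 + 125·125
1 = 125·1133 − 281·504
So 504·(-281) ≡ 1 (mod 1133), and -281 ≡ 852 (mod 1133).

852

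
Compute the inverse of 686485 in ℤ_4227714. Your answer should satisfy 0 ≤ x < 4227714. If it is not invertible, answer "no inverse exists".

2836855

Extended Euclidean algorithm:
4227714 = 6×686485 + 108804
686485 = 6×108804 + 33661
108804 = 3×33661 + 7821
33661 = 4×7821 + 2377
7821 = 3×2377 + 690
2377 = 3×690 + 307
690 = 2×307 + 76
307 = 4×76 + 3
76 = 25×3 + 1
3 = 3×1 + 0
gcd = 1, so the inverse exists. Back-substitute:
1 = 76 − 25·3
1 = −25·307 + 101·76
1 = 101·690 − 227·307
1 = −227·2377 + 782·690
1 = 782·7821 − 2573·2377
1 = −2573·33661 + 11074·7821
1 = 11074·108804 − 35795·33661
1 = −35795·686485 + 225844·108804
1 = 225844·4227714 − 1390859·686485
Hence 686485⁻¹ ≡ -1390859 ≡ 2836855 (mod 4227714).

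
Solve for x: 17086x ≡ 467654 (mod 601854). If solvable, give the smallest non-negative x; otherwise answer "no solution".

First find gcd(17086, 601854):
601854 = 35·17086 + 3844
17086 = 4·3844 + 1710
3844 = 2·1710 + 424
1710 = 4·424 + 14
424 = 30·14 + 4
14 = 3·4 + 2
4 = 2·2 + 0
gcd = 2 and 2 | 467654, so solutions exist. Divide through by 2: 8543x ≡ 233827 (mod 300927).
Now find 8543⁻¹ mod 300927:
300927 = 35*8543 + 1922
8543 = 4*1922 + 855
1922 = 2*855 + 212
855 = 4*212 + 7
212 = 30*7 + 2
7 = 3*2 + 1
2 = 2*1 + 0
Back-substitute:
1 = 7 − 3·2
1 = −3·212 + 91·7
1 = 91·855 − 367·212
1 = −367·1922 + 825·855
1 = 825·8543 − 3667·1922
1 = −3667·300927 + 129170·8543
So 8543⁻¹ ≡ 129170 (mod 300927).
Then x ≡ 129170·233827 ≡ 293381 (mod 300927); the smallest non-negative solution is x = 293381.

293381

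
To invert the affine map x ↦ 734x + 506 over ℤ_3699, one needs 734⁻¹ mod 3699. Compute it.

1658

gcd(3699, 734) by repeated division:
3699 = 5·734 + 29
734 = 25·29 + 9
29 = 3·9 + 2
9 = 4·2 + 1
2 = 2·1 + 0
gcd = 1, so the inverse exists. Back-substitute:
1 = 9 − 4·2
1 = −4·29 + 13·9
1 = 13·734 − 329·29
1 = −329·3699 + 1658·734
So 734·1658 ≡ 1 (mod 3699).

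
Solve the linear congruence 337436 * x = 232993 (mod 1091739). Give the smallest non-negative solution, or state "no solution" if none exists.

no solution

gcd(337436, 1091739):
1091739 = 3×337436 + 79431
337436 = 4×79431 + 19712
79431 = 4×19712 + 583
19712 = 33×583 + 473
583 = 1×473 + 110
473 = 4×110 + 33
110 = 3×33 + 11
33 = 3×11 + 0
gcd = 11, but 11 ∤ 232993, so the congruence has no solution.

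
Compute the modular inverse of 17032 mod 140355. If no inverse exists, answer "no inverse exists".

46123

Extended Euclidean algorithm:
140355 = 8*17032 + 4099
17032 = 4*4099 + 636
4099 = 6*636 + 283
636 = 2*283 + 70
283 = 4*70 + 3
70 = 23*3 + 1
3 = 3*1 + 0
gcd = 1, so the inverse exists. Back-substitute:
1 = 70 − 23·3
1 = −23·283 + 93·70
1 = 93·636 − 209·283
1 = −209·4099 + 1347·636
1 = 1347·17032 − 5597·4099
1 = −5597·140355 + 46123·17032
So 17032·46123 ≡ 1 (mod 140355).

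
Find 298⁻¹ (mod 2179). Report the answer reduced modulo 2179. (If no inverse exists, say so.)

gcd(2179, 298) by repeated division:
2179 = 7*298 + 93
298 = 3*93 + 19
93 = 4*19 + 17
19 = 1*17 + 2
17 = 8*2 + 1
2 = 2*1 + 0
gcd = 1, so the inverse exists. Back-substitute:
1 = 17 − 8·2
1 = −8·19 + 9·17
1 = 9·93 − 44·19
1 = −44·298 + 141·93
1 = 141·2179 − 1031·298
Hence 298⁻¹ ≡ -1031 ≡ 1148 (mod 2179).

1148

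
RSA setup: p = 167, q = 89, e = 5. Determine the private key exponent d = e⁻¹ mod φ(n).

8765

φ(n) = (p−1)(q−1) = 166·88 = 14608.
Need d with 5·d ≡ 1 (mod 14608). Apply the extended Euclidean algorithm:
14608 = 2921·5 + 3
5 = 1·3 + 2
3 = 1·2 + 1
2 = 2·1 + 0
Back-substitute:
1 = 3 − 2
1 = −5 + 2·3
1 = 2·14608 − 5843·5
So 5·(-5843) ≡ 1 (mod 14608), hence d ≡ -5843 ≡ 8765 (mod 14608).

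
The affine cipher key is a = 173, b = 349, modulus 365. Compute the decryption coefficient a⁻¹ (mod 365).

192

Apply the Euclidean algorithm to 365 and 173:
365 = 2×173 + 19
173 = 9×19 + 2
19 = 9×2 + 1
2 = 2×1 + 0
gcd = 1, so the inverse exists. Back-substitute:
1 = 19 − 9·2
1 = −9·173 + 82·19
1 = 82·365 − 173·173
Thus 173·(-173) ≡ 1 (mod 365); reducing, -173 mod 365 = 192.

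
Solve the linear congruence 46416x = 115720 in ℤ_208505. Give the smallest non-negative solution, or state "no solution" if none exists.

First find gcd(46416, 208505):
208505 = 4·46416 + 22841
46416 = 2·22841 + 734
22841 = 31·734 + 87
734 = 8·87 + 38
87 = 2·38 + 11
38 = 3·11 + 5
11 = 2·5 + 1
5 = 5·1 + 0
gcd = 1, so a unique solution mod 208505 exists.
Back-substitute for the Bézout coefficients:
1 = 11 − 2·5
1 = −2·38 + 7·11
1 = 7·87 − 16·38
1 = −16·734 + 135·87
1 = 135·22841 − 4201·734
1 = −4201·46416 + 8537·22841
1 = 8537·208505 − 38349·46416
So 46416·(-38349) ≡ 1 (mod 208505), giving 46416⁻¹ ≡ 170156.
x ≡ 46416⁻¹·115720 ≡ 170156·115720 ≡ 74140 (mod 208505).

74140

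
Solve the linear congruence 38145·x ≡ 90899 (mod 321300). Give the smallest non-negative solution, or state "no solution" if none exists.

gcd(38145, 321300):
321300 = 8·38145 + 16140
38145 = 2·16140 + 5865
16140 = 2·5865 + 4410
5865 = 1·4410 + 1455
4410 = 3·1455 + 45
1455 = 32·45 + 15
45 = 3·15 + 0
gcd = 15, but 15 ∤ 90899, so the congruence has no solution.

no solution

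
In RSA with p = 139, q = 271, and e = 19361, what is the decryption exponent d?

φ(n) = (p−1)(q−1) = 138·270 = 37260.
Need d with 19361·d ≡ 1 (mod 37260). Apply the extended Euclidean algorithm:
37260 = 1×19361 + 17899
19361 = 1×17899 + 1462
17899 = 12×1462 + 355
1462 = 4×355 + 42
355 = 8×42 + 19
42 = 2×19 + 4
19 = 4×4 + 3
4 = 1×3 + 1
3 = 3×1 + 0
Back-substitute:
1 = 4 − 3
1 = −19 + 5·4
1 = 5·42 − 11·19
1 = −11·355 + 93·42
1 = 93·1462 − 383·355
1 = −383·17899 + 4689·1462
1 = 4689·19361 − 5072·17899
1 = −5072·37260 + 9761·19361
So 19361·9761 ≡ 1 (mod 37260), hence d = 9761.

9761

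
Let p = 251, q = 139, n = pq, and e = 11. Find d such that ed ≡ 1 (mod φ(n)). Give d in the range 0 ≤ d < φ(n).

φ(n) = (p−1)(q−1) = 250·138 = 34500.
Need d with 11·d ≡ 1 (mod 34500). Apply the extended Euclidean algorithm:
34500 = 3136*11 + 4
11 = 2*4 + 3
4 = 1*3 + 1
3 = 3*1 + 0
Back-substitute:
1 = 4 − 3
1 = −11 + 3·4
1 = 3·34500 − 9409·11
So 11·(-9409) ≡ 1 (mod 34500), hence d ≡ -9409 ≡ 25091 (mod 34500).

25091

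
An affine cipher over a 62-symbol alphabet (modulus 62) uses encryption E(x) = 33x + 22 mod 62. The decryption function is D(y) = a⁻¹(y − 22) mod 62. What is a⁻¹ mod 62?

gcd(62, 33) by repeated division:
62 = 1·33 + 29
33 = 1·29 + 4
29 = 7·4 + 1
4 = 4·1 + 0
Since gcd(33, 62) = 1, back-substitute to write 1 as a combination:
1 = 29 − 7·4
1 = −7·33 + 8·29
1 = 8·62 − 15·33
Thus 33·(-15) ≡ 1 (mod 62); reducing, -15 mod 62 = 47.

47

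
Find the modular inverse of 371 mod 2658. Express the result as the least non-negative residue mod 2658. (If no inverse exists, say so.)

2135

Extended Euclidean algorithm:
2658 = 7*371 + 61
371 = 6*61 + 5
61 = 12*5 + 1
5 = 5*1 + 0
Since gcd(371, 2658) = 1, back-substitute to write 1 as a combination:
1 = 61 − 12·5
1 = −12·371 + 73·61
1 = 73·2658 − 523·371
So 371·(-523) ≡ 1 (mod 2658), and -523 ≡ 2135 (mod 2658).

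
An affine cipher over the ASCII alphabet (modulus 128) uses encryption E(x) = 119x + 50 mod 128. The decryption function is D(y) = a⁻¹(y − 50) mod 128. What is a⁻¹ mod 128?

Extended Euclidean algorithm:
128 = 1·119 + 9
119 = 13·9 + 2
9 = 4·2 + 1
2 = 2·1 + 0
gcd = 1, so the inverse exists. Back-substitute:
1 = 9 − 4·2
1 = −4·119 + 53·9
1 = 53·128 − 57·119
Hence 119⁻¹ ≡ -57 ≡ 71 (mod 128).

71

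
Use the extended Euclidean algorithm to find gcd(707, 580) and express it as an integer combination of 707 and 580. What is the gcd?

Repeated division:
707 = 1·580 + 127
580 = 4·127 + 72
127 = 1·72 + 55
72 = 1·55 + 17
55 = 3·17 + 4
17 = 4·4 + 1
4 = 4·1 + 0
gcd(707, 580) = 1.
Working backward:
1 = 17 − 4·4
1 = −4·55 + 13·17
1 = 13·72 − 17·55
1 = −17·127 + 30·72
1 = 30·580 − 137·127
1 = −137·707 + 167·580
So 1 = (-137)·707 + (167)·580.

1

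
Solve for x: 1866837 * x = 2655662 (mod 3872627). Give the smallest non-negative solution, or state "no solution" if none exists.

First find gcd(1866837, 3872627):
3872627 = 2×1866837 + 138953
1866837 = 13×138953 + 60448
138953 = 2×60448 + 18057
60448 = 3×18057 + 6277
18057 = 2×6277 + 5503
6277 = 1×5503 + 774
5503 = 7×774 + 85
774 = 9×85 + 9
85 = 9×9 + 4
9 = 2×4 + 1
4 = 4×1 + 0
gcd = 1, so a unique solution mod 3872627 exists.
Back-substitute for the Bézout coefficients:
1 = 9 − 2·4
1 = −2·85 + 19·9
1 = 19·774 − 173·85
1 = −173·5503 + 1230·774
1 = 1230·6277 − 1403·5503
1 = −1403·18057 + 4036·6277
1 = 4036·60448 − 13511·18057
1 = −13511·138953 + 31058·60448
1 = 31058·1866837 − 417265·138953
1 = −417265·3872627 + 865588·1866837
So 1866837·(865588) ≡ 1 (mod 3872627), giving 1866837⁻¹ ≡ 865588.
x ≡ 1866837⁻¹·2655662 ≡ 865588·2655662 ≡ 2969850 (mod 3872627).

2969850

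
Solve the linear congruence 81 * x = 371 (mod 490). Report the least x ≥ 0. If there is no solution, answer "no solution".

First find gcd(81, 490):
490 = 6×81 + 4
81 = 20×4 + 1
4 = 4×1 + 0
gcd = 1, so a unique solution mod 490 exists.
Back-substitute for the Bézout coefficients:
1 = 81 − 20·4
1 = −20·490 + 121·81
So 81·(121) ≡ 1 (mod 490), giving 81⁻¹ ≡ 121.
x ≡ 81⁻¹·371 ≡ 121·371 ≡ 301 (mod 490).

301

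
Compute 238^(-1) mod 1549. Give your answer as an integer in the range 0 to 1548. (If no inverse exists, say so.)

384

gcd(1549, 238) by repeated division:
1549 = 6*238 + 121
238 = 1*121 + 117
121 = 1*117 + 4
117 = 29*4 + 1
4 = 4*1 + 0
Since gcd(238, 1549) = 1, back-substitute to write 1 as a combination:
1 = 117 − 29·4
1 = −29·121 + 30·117
1 = 30·238 − 59·121
1 = −59·1549 + 384·238
So 238·384 ≡ 1 (mod 1549).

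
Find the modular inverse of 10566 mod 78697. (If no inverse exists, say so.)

10986

gcd(78697, 10566) by repeated division:
78697 = 7*10566 + 4735
10566 = 2*4735 + 1096
4735 = 4*1096 + 351
1096 = 3*351 + 43
351 = 8*43 + 7
43 = 6*7 + 1
7 = 7*1 + 0
Since gcd(10566, 78697) = 1, back-substitute to write 1 as a combination:
1 = 43 − 6·7
1 = −6·351 + 49·43
1 = 49·1096 − 153·351
1 = −153·4735 + 661·1096
1 = 661·10566 − 1475·4735
1 = −1475·78697 + 10986·10566
So 10566·10986 ≡ 1 (mod 78697).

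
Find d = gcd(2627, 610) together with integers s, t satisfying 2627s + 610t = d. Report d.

Repeated division:
2627 = 4*610 + 187
610 = 3*187 + 49
187 = 3*49 + 40
49 = 1*40 + 9
40 = 4*9 + 4
9 = 2*4 + 1
4 = 4*1 + 0
gcd(2627, 610) = 1.
Working backward:
1 = 9 − 2·4
1 = −2·40 + 9·9
1 = 9·49 − 11·40
1 = −11·187 + 42·49
1 = 42·610 − 137·187
1 = −137·2627 + 590·610
So 1 = (-137)·2627 + (590)·610.

1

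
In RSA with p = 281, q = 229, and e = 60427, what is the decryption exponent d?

φ(n) = (p−1)(q−1) = 280·228 = 63840.
Need d with 60427·d ≡ 1 (mod 63840). Apply the extended Euclidean algorithm:
63840 = 1×60427 + 3413
60427 = 17×3413 + 2406
3413 = 1×2406 + 1007
2406 = 2×1007 + 392
1007 = 2×392 + 223
392 = 1×223 + 169
223 = 1×169 + 54
169 = 3×54 + 7
54 = 7×7 + 5
7 = 1×5 + 2
5 = 2×2 + 1
2 = 2×1 + 0
Back-substitute:
1 = 5 − 2·2
1 = −2·7 + 3·5
1 = 3·54 − 23·7
1 = −23·169 + 72·54
1 = 72·223 − 95·169
1 = −95·392 + 167·223
1 = 167·1007 − 429·392
1 = −429·2406 + 1025·1007
1 = 1025·3413 − 1454·2406
1 = −1454·60427 + 25743·3413
1 = 25743·63840 − 27197·60427
So 60427·(-27197) ≡ 1 (mod 63840), hence d ≡ -27197 ≡ 36643 (mod 63840).

36643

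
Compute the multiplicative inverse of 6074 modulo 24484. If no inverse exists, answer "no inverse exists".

Euclidean algorithm on 24484, 6074:
24484 = 4×6074 + 188
6074 = 32×188 + 58
188 = 3×58 + 14
58 = 4×14 + 2
14 = 7×2 + 0
gcd(6074, 24484) = 2 ≠ 1, so 6074 has no multiplicative inverse modulo 24484.

no inverse exists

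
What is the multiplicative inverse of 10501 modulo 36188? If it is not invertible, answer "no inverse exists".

gcd(36188, 10501) by repeated division:
36188 = 3×10501 + 4685
10501 = 2×4685 + 1131
4685 = 4×1131 + 161
1131 = 7×161 + 4
161 = 40×4 + 1
4 = 4×1 + 0
Since gcd(10501, 36188) = 1, back-substitute to write 1 as a combination:
1 = 161 − 40·4
1 = −40·1131 + 281·161
1 = 281·4685 − 1164·1131
1 = −1164·10501 + 2609·4685
1 = 2609·36188 − 8991·10501
So 10501·(-8991) ≡ 1 (mod 36188), and -8991 ≡ 27197 (mod 36188).

27197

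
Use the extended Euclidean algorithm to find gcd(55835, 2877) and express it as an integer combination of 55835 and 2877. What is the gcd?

1

Apply Euclid's algorithm to 55835 and 2877:
55835 = 19×2877 + 1172
2877 = 2×1172 + 533
1172 = 2×533 + 106
533 = 5×106 + 3
106 = 35×3 + 1
3 = 3×1 + 0
gcd(55835, 2877) = 1.
Back-substituting:
1 = 106 − 35·3
1 = −35·533 + 176·106
1 = 176·1172 − 387·533
1 = −387·2877 + 950·1172
1 = 950·55835 − 18437·2877
So 1 = (950)·55835 + (-18437)·2877.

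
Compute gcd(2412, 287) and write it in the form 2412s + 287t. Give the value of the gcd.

1

Apply Euclid's algorithm to 2412 and 287:
2412 = 8·287 + 116
287 = 2·116 + 55
116 = 2·55 + 6
55 = 9·6 + 1
6 = 6·1 + 0
gcd(2412, 287) = 1.
Back-substituting:
1 = 55 − 9·6
1 = −9·116 + 19·55
1 = 19·287 − 47·116
1 = −47·2412 + 395·287
So 1 = (-47)·2412 + (395)·287.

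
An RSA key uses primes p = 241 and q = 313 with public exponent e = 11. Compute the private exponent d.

47651

φ(n) = (p−1)(q−1) = 240·312 = 74880.
Need d with 11·d ≡ 1 (mod 74880). Apply the extended Euclidean algorithm:
74880 = 6807*11 + 3
11 = 3*3 + 2
3 = 1*2 + 1
2 = 2*1 + 0
Back-substitute:
1 = 3 − 2
1 = −11 + 4·3
1 = 4·74880 − 27229·11
So 11·(-27229) ≡ 1 (mod 74880), hence d ≡ -27229 ≡ 47651 (mod 74880).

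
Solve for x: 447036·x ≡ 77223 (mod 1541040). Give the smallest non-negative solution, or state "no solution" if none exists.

gcd(447036, 1541040):
1541040 = 3*447036 + 199932
447036 = 2*199932 + 47172
199932 = 4*47172 + 11244
47172 = 4*11244 + 2196
11244 = 5*2196 + 264
2196 = 8*264 + 84
264 = 3*84 + 12
84 = 7*12 + 0
gcd = 12, but 12 ∤ 77223, so the congruence has no solution.

no solution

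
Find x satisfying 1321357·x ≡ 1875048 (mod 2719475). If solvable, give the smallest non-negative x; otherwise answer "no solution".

First find gcd(1321357, 2719475):
2719475 = 2×1321357 + 76761
1321357 = 17×76761 + 16420
76761 = 4×16420 + 11081
16420 = 1×11081 + 5339
11081 = 2×5339 + 403
5339 = 13×403 + 100
403 = 4×100 + 3
100 = 33×3 + 1
3 = 3×1 + 0
gcd = 1, so a unique solution mod 2719475 exists.
Back-substitute for the Bézout coefficients:
1 = 100 − 33·3
1 = −33·403 + 133·100
1 = 133·5339 − 1762·403
1 = −1762·11081 + 3657·5339
1 = 3657·16420 − 5419·11081
1 = −5419·76761 + 25333·16420
1 = 25333·1321357 − 436080·76761
1 = −436080·2719475 + 897493·1321357
So 1321357·(897493) ≡ 1 (mod 2719475), giving 1321357⁻¹ ≡ 897493.
x ≡ 1321357⁻¹·1875048 ≡ 897493·1875048 ≡ 1410439 (mod 2719475).

1410439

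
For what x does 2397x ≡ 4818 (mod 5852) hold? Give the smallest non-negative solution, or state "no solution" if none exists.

1606

First find gcd(2397, 5852):
5852 = 2×2397 + 1058
2397 = 2×1058 + 281
1058 = 3×281 + 215
281 = 1×215 + 66
215 = 3×66 + 17
66 = 3×17 + 15
17 = 1×15 + 2
15 = 7×2 + 1
2 = 2×1 + 0
gcd = 1, so a unique solution mod 5852 exists.
Back-substitute for the Bézout coefficients:
1 = 15 − 7·2
1 = −7·17 + 8·15
1 = 8·66 − 31·17
1 = −31·215 + 101·66
1 = 101·281 − 132·215
1 = −132·1058 + 497·281
1 = 497·2397 − 1126·1058
1 = −1126·5852 + 2749·2397
So 2397·(2749) ≡ 1 (mod 5852), giving 2397⁻¹ ≡ 2749.
x ≡ 2397⁻¹·4818 ≡ 2749·4818 ≡ 1606 (mod 5852).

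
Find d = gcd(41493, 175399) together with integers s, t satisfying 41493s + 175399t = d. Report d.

1

Repeated division:
175399 = 4·41493 + 9427
41493 = 4·9427 + 3785
9427 = 2·3785 + 1857
3785 = 2·1857 + 71
1857 = 26·71 + 11
71 = 6·11 + 5
11 = 2·5 + 1
5 = 5·1 + 0
gcd(41493, 175399) = 1.
Back-substituting:
1 = 11 − 2·5
1 = −2·71 + 13·11
1 = 13·1857 − 340·71
1 = −340·3785 + 693·1857
1 = 693·9427 − 1726·3785
1 = −1726·41493 + 7597·9427
1 = 7597·175399 − 32114·41493
So 1 = (7597)·175399 + (-32114)·41493.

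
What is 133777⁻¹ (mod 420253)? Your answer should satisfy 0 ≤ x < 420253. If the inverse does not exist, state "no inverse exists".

Apply the Euclidean algorithm to 420253 and 133777:
420253 = 3·133777 + 18922
133777 = 7·18922 + 1323
18922 = 14·1323 + 400
1323 = 3·400 + 123
400 = 3·123 + 31
123 = 3·31 + 30
31 = 1·30 + 1
30 = 30·1 + 0
The gcd is 1. Working backward:
1 = 31 − 30
1 = −123 + 4·31
1 = 4·400 − 13·123
1 = −13·1323 + 43·400
1 = 43·18922 − 615·1323
1 = −615·133777 + 4348·18922
1 = 4348·420253 − 13659·133777
So 133777·(-13659) ≡ 1 (mod 420253), and -13659 ≡ 406594 (mod 420253).

406594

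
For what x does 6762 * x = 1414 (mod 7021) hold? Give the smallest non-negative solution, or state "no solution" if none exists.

862

First find gcd(6762, 7021):
7021 = 1*6762 + 259
6762 = 26*259 + 28
259 = 9*28 + 7
28 = 4*7 + 0
gcd = 7 and 7 | 1414, so solutions exist. Divide through by 7: 966x ≡ 202 (mod 1003).
Now find 966⁻¹ mod 1003:
1003 = 1*966 + 37
966 = 26*37 + 4
37 = 9*4 + 1
4 = 4*1 + 0
Back-substitute:
1 = 37 − 9·4
1 = −9·966 + 235·37
1 = 235·1003 − 244·966
So 966·(-244) ≡ 1 (mod 1003), i.e. 966⁻¹ ≡ 759.
Then x ≡ 759·202 ≡ 862 (mod 1003); the smallest non-negative solution is x = 862.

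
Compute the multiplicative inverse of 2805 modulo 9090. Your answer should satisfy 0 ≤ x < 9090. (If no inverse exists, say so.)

no inverse exists

Euclidean algorithm on 9090, 2805:
9090 = 3×2805 + 675
2805 = 4×675 + 105
675 = 6×105 + 45
105 = 2×45 + 15
45 = 3×15 + 0
gcd(2805, 9090) = 15 ≠ 1, so 2805 has no multiplicative inverse modulo 9090.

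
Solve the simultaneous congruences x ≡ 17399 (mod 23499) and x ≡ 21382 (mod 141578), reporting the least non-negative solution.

Write x = 17399 + 23499·k. Then 23499·k ≡ 21382 − 17399 ≡ 3983 (mod 141578).
Need 23499⁻¹ mod 141578. Extended Euclid on (141578, 23499):
141578 = 6·23499 + 584
23499 = 40·584 + 139
584 = 4·139 + 28
139 = 4·28 + 27
28 = 1·27 + 1
27 = 27·1 + 0
Back-substitute:
1 = 28 − 27
1 = −139 + 5·28
1 = 5·584 − 21·139
1 = −21·23499 + 845·584
1 = 845·141578 − 5091·23499
23499⁻¹ ≡ 136487 (mod 141578), so k ≡ 136487·3983 ≡ 109779 (mod 141578).
x = 17399 + 23499·109779 = 2579714120.

2579714120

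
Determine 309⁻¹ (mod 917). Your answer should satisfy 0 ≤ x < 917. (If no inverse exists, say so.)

92

Extended Euclidean algorithm:
917 = 2·309 + 299
309 = 1·299 + 10
299 = 29·10 + 9
10 = 1·9 + 1
9 = 9·1 + 0
gcd = 1, so the inverse exists. Back-substitute:
1 = 10 − 9
1 = −299 + 30·10
1 = 30·309 − 31·299
1 = −31·917 + 92·309
So 309·92 ≡ 1 (mod 917).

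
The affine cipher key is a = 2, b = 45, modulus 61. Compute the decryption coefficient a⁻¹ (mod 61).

gcd(61, 2) by repeated division:
61 = 30*2 + 1
2 = 2*1 + 0
Since gcd(2, 61) = 1, back-substitute to write 1 as a combination:
1 = 61 − 30·2
So 2·(-30) ≡ 1 (mod 61), and -30 ≡ 31 (mod 61).

31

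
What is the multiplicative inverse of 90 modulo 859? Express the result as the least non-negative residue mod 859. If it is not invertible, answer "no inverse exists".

gcd(859, 90) by repeated division:
859 = 9×90 + 49
90 = 1×49 + 41
49 = 1×41 + 8
41 = 5×8 + 1
8 = 8×1 + 0
The gcd is 1. Working backward:
1 = 41 − 5·8
1 = −5·49 + 6·41
1 = 6·90 − 11·49
1 = −11·859 + 105·90
So 90·105 ≡ 1 (mod 859).

105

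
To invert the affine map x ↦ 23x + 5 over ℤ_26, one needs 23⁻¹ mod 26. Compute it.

Extended Euclidean algorithm:
26 = 1*23 + 3
23 = 7*3 + 2
3 = 1*2 + 1
2 = 2*1 + 0
gcd = 1, so the inverse exists. Back-substitute:
1 = 3 − 2
1 = −23 + 8·3
1 = 8·26 − 9·23
So 23·(-9) ≡ 1 (mod 26), and -9 ≡ 17 (mod 26).

17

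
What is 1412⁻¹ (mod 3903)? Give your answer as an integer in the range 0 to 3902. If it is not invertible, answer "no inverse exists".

Run Euclid on (3903, 1412):
3903 = 2×1412 + 1079
1412 = 1×1079 + 333
1079 = 3×333 + 80
333 = 4×80 + 13
80 = 6×13 + 2
13 = 6×2 + 1
2 = 2×1 + 0
gcd = 1, so the inverse exists. Back-substitute:
1 = 13 − 6·2
1 = −6·80 + 37·13
1 = 37·333 − 154·80
1 = −154·1079 + 499·333
1 = 499·1412 − 653·1079
1 = −653·3903 + 1805·1412
So 1412·1805 ≡ 1 (mod 3903).

1805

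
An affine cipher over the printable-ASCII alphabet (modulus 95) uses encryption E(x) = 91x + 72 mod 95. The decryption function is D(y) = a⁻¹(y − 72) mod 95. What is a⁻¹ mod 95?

71

Run Euclid on (95, 91):
95 = 1×91 + 4
91 = 22×4 + 3
4 = 1×3 + 1
3 = 3×1 + 0
gcd = 1, so the inverse exists. Back-substitute:
1 = 4 − 3
1 = −91 + 23·4
1 = 23·95 − 24·91
Thus 91·(-24) ≡ 1 (mod 95); reducing, -24 mod 95 = 71.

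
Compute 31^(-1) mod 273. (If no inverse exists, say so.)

Extended Euclidean algorithm:
273 = 8*31 + 25
31 = 1*25 + 6
25 = 4*6 + 1
6 = 6*1 + 0
gcd = 1, so the inverse exists. Back-substitute:
1 = 25 − 4·6
1 = −4·31 + 5·25
1 = 5·273 − 44·31
Hence 31⁻¹ ≡ -44 ≡ 229 (mod 273).

229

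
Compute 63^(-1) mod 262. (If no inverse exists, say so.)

183

Apply the Euclidean algorithm to 262 and 63:
262 = 4·63 + 10
63 = 6·10 + 3
10 = 3·3 + 1
3 = 3·1 + 0
Since gcd(63, 262) = 1, back-substitute to write 1 as a combination:
1 = 10 − 3·3
1 = −3·63 + 19·10
1 = 19·262 − 79·63
Hence 63⁻¹ ≡ -79 ≡ 183 (mod 262).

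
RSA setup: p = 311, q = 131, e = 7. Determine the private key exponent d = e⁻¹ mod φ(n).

φ(n) = (p−1)(q−1) = 310·130 = 40300.
Need d with 7·d ≡ 1 (mod 40300). Apply the extended Euclidean algorithm:
40300 = 5757·7 + 1
7 = 7·1 + 0
Back-substitute:
1 = 40300 − 5757·7
So 7·(-5757) ≡ 1 (mod 40300), hence d ≡ -5757 ≡ 34543 (mod 40300).

34543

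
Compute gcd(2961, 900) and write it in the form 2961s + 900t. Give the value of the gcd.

9

Apply Euclid's algorithm to 2961 and 900:
2961 = 3×900 + 261
900 = 3×261 + 117
261 = 2×117 + 27
117 = 4×27 + 9
27 = 3×9 + 0
gcd(2961, 900) = 9.
Working backward:
9 = 117 − 4·27
9 = −4·261 + 9·117
9 = 9·900 − 31·261
9 = −31·2961 + 102·900
So 9 = (-31)·2961 + (102)·900.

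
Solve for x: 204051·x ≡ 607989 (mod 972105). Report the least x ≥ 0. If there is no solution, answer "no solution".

First find gcd(204051, 972105):
972105 = 4*204051 + 155901
204051 = 1*155901 + 48150
155901 = 3*48150 + 11451
48150 = 4*11451 + 2346
11451 = 4*2346 + 2067
2346 = 1*2067 + 279
2067 = 7*279 + 114
279 = 2*114 + 51
114 = 2*51 + 12
51 = 4*12 + 3
12 = 4*3 + 0
gcd = 3 and 3 | 607989, so solutions exist. Divide through by 3: 68017x ≡ 202663 (mod 324035).
Now find 68017⁻¹ mod 324035:
324035 = 4*68017 + 51967
68017 = 1*51967 + 16050
51967 = 3*16050 + 3817
16050 = 4*3817 + 782
3817 = 4*782 + 689
782 = 1*689 + 93
689 = 7*93 + 38
93 = 2*38 + 17
38 = 2*17 + 4
17 = 4*4 + 1
4 = 4*1 + 0
Back-substitute:
1 = 17 − 4·4
1 = −4·38 + 9·17
1 = 9·93 − 22·38
1 = −22·689 + 163·93
1 = 163·782 − 185·689
1 = −185·3817 + 903·782
1 = 903·16050 − 3797·3817
1 = −3797·51967 + 12294·16050
1 = 12294·68017 − 16091·51967
1 = −16091·324035 + 76658·68017
So 68017⁻¹ ≡ 76658 (mod 324035).
Then x ≡ 76658·202663 ≡ 206214 (mod 324035); the smallest non-negative solution is x = 206214.

206214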